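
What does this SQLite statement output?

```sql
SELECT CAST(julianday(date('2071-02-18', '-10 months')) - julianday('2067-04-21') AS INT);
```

Adding -10 months to 2071-02-18 gives 2070-04-18.
9 days remain in April 2067 after the 21st (30 − 21).
Full months from May 2067 through March 2070 contribute their day counts.
Then 18 days into April 2070.
Total: 9 + 31 + 30 + 31 + 31 + 30 + 31 + 30 + 31 + 31 + 29 + 31 + 30 + 31 + 30 + 31 + 31 + 30 + 31 + 30 + 31 + 31 + 28 + 31 + 30 + 31 + 30 + 31 + 31 + 30 + 31 + 30 + 31 + 31 + 28 + 31 + 18 = 1093.

1093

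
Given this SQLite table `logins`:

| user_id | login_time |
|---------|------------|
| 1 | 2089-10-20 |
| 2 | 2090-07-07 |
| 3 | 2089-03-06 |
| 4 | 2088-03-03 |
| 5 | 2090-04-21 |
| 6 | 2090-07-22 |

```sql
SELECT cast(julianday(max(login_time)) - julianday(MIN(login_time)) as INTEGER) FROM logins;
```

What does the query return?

871

MIN = 2088-03-03, MAX = 2090-07-22.
28 days remain in March 2088 after the 3rd (31 − 3).
Full months from April 2088 through June 2090 contribute their day counts.
Then 22 days into July 2090.
Total: 28 + 30 + 31 + 30 + 31 + 31 + 30 + 31 + 30 + 31 + 31 + 28 + 31 + 30 + 31 + 30 + 31 + 31 + 30 + 31 + 30 + 31 + 31 + 28 + 31 + 30 + 31 + 30 + 22 = 871.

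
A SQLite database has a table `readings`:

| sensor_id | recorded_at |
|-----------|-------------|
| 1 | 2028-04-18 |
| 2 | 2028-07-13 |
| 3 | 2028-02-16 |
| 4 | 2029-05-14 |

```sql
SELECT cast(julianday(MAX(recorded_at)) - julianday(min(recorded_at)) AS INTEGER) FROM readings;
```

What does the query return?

453

MIN = 2028-02-16, MAX = 2029-05-14.
13 days remain in February 2028 after the 16th (29 − 16).
Full months from March 2028 through April 2029 contribute their day counts.
Then 14 days into May 2029.
Total: 13 + 31 + 30 + 31 + 30 + 31 + 31 + 30 + 31 + 30 + 31 + 31 + 28 + 31 + 30 + 14 = 453.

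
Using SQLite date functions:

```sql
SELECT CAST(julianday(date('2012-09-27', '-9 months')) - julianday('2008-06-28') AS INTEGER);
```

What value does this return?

Adding -9 months to 2012-09-27 gives 2011-12-27.
2 days remain in June 2008 after the 28th (30 − 28).
Full months from July 2008 through November 2011 contribute their day counts.
Then 27 days into December 2011.
Total: 2 + 31 + 31 + 30 + 31 + 30 + 31 + 31 + 28 + 31 + 30 + 31 + 30 + 31 + 31 + 30 + 31 + 30 + 31 + 31 + 28 + 31 + 30 + 31 + 30 + 31 + 31 + 30 + 31 + 30 + 31 + 31 + 28 + 31 + 30 + 31 + 30 + 31 + 31 + 30 + 31 + 30 + 27 = 1277.

1277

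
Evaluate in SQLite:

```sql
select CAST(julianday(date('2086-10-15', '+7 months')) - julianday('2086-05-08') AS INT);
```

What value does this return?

Adding +7 months to 2086-10-15 gives 2087-05-15.
23 days remain in May 2086 after the 8th (31 − 8).
Full months from June 2086 through April 2087 contribute their day counts.
Then 15 days into May 2087.
Total: 23 + 30 + 31 + 31 + 30 + 31 + 30 + 31 + 31 + 28 + 31 + 30 + 15 = 372.

372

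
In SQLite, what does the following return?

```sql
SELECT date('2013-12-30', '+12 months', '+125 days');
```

Adding +12 months to 2013-12-30 gives 2014-12-30.
Applying '+125 days' to 2014-12-30: counting 125 days forward gives 2015-05-04.

2015-05-04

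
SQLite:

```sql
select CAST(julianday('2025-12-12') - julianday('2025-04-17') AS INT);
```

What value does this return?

239

13 days remain in April 2025 after the 17th (30 − 17).
Full months from May 2025 through November 2025 contribute their day counts.
Then 12 days into December 2025.
Total: 13 + 31 + 30 + 31 + 31 + 30 + 31 + 30 + 12 = 239.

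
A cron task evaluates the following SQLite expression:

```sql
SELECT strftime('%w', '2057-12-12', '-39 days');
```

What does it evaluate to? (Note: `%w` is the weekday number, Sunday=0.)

6

First apply '-39 days': 2057-12-12 → 2057-11-03.
2057-11-03 is a Saturday; with Sunday=0 that is 6.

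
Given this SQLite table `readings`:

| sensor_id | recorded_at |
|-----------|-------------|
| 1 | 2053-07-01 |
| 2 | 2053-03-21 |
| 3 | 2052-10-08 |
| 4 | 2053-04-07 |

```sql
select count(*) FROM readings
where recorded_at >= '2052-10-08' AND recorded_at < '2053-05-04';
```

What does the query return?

3

Rows in [2052-10-08, 2053-05-04): 2053-03-21, 2052-10-08, 2053-04-07 → 3 rows.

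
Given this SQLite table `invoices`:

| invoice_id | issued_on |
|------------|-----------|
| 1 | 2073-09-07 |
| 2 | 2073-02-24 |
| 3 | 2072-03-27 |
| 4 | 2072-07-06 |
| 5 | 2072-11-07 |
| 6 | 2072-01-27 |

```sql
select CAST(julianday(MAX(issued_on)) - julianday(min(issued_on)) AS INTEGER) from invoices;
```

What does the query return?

MIN = 2072-01-27, MAX = 2073-09-07.
4 days remain in January 2072 after the 27th (31 − 27).
Full months from February 2072 through August 2073 contribute their day counts.
Then 7 days into September 2073.
Total: 4 + 29 + 31 + 30 + 31 + 30 + 31 + 31 + 30 + 31 + 30 + 31 + 31 + 28 + 31 + 30 + 31 + 30 + 31 + 31 + 7 = 589.

589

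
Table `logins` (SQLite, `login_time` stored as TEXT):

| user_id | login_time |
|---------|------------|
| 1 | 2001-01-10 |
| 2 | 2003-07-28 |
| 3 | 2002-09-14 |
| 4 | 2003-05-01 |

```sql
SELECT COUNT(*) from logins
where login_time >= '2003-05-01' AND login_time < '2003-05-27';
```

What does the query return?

1

Rows in [2003-05-01, 2003-05-27): 2003-05-01 → 1 row.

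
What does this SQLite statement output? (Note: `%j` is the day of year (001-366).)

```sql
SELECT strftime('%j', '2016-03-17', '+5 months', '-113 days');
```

117

First apply '+5 months', '-113 days': 2016-03-17 → 2016-04-26.
Day-of-year for 2016-04-26: days since 2016-01-01 inclusive = 117, zero-padded to 117.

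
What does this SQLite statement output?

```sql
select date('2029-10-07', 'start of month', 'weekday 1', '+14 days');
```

`start of month` rewinds 2029-10-07 to 2029-10-01.
`weekday 1` advances to the next Monday; 2029-10-01 is already a Monday, so it stays at 2029-10-01.
Advancing 14 more days within October lands on 2029-10-15.

2029-10-15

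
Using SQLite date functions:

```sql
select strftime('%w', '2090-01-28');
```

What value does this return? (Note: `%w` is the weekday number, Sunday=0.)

6

2090-01-28 is a Saturday; with Sunday=0 that is 6.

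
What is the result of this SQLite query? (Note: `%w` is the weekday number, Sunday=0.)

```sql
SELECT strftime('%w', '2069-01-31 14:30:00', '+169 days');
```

5

First apply '+169 days': 2069-01-31 14:30:00 → 2069-07-19 14:30:00.
2069-07-19 is a Friday; with Sunday=0 that is 5.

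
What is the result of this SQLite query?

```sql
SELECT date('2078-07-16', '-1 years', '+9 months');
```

Adding -1 year to 2078-07-16 gives 2077-07-16.
Adding +9 months to 2077-07-16 gives 2078-04-16.

2078-04-16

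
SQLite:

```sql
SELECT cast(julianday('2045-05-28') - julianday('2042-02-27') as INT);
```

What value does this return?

1186

1 day remains in February 2042 after the 27th (28 − 27).
Full months from March 2042 through April 2045 contribute their day counts.
Then 28 days into May 2045.
Total: 1 + 31 + 30 + 31 + 30 + 31 + 31 + 30 + 31 + 30 + 31 + 31 + 28 + 31 + 30 + 31 + 30 + 31 + 31 + 30 + 31 + 30 + 31 + 31 + 29 + 31 + 30 + 31 + 30 + 31 + 31 + 30 + 31 + 30 + 31 + 31 + 28 + 31 + 30 + 28 = 1186.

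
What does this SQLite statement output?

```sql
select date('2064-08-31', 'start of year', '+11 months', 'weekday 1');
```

2064-12-01

`start of year` rewinds 2064-08-31 to 2064-01-01.
Adding +11 months to 2064-01-01 gives 2064-12-01.
`weekday 1` advances to the next Monday; 2064-12-01 is already a Monday, so it stays at 2064-12-01.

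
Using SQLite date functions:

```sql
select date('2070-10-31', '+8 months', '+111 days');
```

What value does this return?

Adding +8 months to 2070-10-31 targets 2071-06-31. June 2071 has only 30 days, so SQLite normalizes the 1-day overflow forward to 2071-07-01.
Applying '+111 days' to 2071-07-01: counting 111 days forward gives 2071-10-20.

2071-10-20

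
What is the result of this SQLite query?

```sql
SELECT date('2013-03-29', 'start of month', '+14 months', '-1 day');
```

2014-04-30

`start of month` rewinds 2013-03-29 to 2013-03-01.
Adding +14 months to 2013-03-01 gives 2014-05-01.
Going back 1 day from 2014-05-01 reaches 2014-04-30 (last day of April, 30 days).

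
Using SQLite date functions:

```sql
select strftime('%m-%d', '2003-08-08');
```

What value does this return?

`%m-%d` extracts the month-day: 08-08.

08-08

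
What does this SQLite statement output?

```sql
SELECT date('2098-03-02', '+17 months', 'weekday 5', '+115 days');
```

2099-11-30

Adding +17 months to 2098-03-02 gives 2099-08-02.
`weekday 5` advances to the next Friday; 2099-08-02 is a Sunday, so it moves forward to 2099-08-07.
Applying '+115 days' to 2099-08-07: counting 115 days forward gives 2099-11-30.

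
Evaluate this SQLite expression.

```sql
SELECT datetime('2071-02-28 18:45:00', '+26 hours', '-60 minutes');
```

2071-03-01 19:45:00

+26 hours from 2071-02-28 18:45:00 is 2071-03-01 20:45:00 (crosses midnight).
60 minutes = 1h 0m; -60 minutes from 2071-03-01 20:45:00 is 2071-03-01 19:45:00.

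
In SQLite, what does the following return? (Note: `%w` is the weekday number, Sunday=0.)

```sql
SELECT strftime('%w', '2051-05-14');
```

0

2051-05-14 is a Sunday; with Sunday=0 that is 0.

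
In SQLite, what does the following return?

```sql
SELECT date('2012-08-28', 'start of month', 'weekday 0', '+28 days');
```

`start of month` rewinds 2012-08-28 to 2012-08-01.
`weekday 0` advances to the next Sunday; 2012-08-01 is a Wednesday, so it moves forward to 2012-08-05.
August 2012 has 31 days; 26 remain after the 5th, so 27 days reach 2012-09-01.
Advancing 1 more day within September lands on 2012-09-02.

2012-09-02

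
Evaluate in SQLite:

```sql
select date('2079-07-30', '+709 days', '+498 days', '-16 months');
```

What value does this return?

Applying '+709 days' to 2079-07-30: counting 709 days forward gives 2081-07-08.
Applying '+498 days' to 2081-07-08: counting 498 days forward gives 2082-11-18.
Adding -16 months to 2082-11-18 gives 2081-07-18.

2081-07-18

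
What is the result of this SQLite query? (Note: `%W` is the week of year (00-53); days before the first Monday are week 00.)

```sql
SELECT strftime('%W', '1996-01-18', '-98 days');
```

First apply '-98 days': 1996-01-18 → 1995-10-12.
1995-10-12 is a Thursday. SQLite's %W counts Mondays since the year started; the result is 41.

41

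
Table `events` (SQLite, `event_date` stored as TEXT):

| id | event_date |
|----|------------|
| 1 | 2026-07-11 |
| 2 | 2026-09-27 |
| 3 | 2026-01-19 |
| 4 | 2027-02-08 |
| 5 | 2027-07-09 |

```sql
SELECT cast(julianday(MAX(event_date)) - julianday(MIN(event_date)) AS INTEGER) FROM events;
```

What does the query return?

MIN = 2026-01-19, MAX = 2027-07-09.
12 days remain in January 2026 after the 19th (31 − 19).
Full months from February 2026 through June 2027 contribute their day counts.
Then 9 days into July 2027.
Total: 12 + 28 + 31 + 30 + 31 + 30 + 31 + 31 + 30 + 31 + 30 + 31 + 31 + 28 + 31 + 30 + 31 + 30 + 9 = 536.

536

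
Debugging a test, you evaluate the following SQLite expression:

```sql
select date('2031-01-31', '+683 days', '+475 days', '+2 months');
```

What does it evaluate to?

2034-06-03

Applying '+683 days' to 2031-01-31: counting 683 days forward gives 2032-12-14.
Applying '+475 days' to 2032-12-14: counting 475 days forward gives 2034-04-03.
Adding +2 months to 2034-04-03 gives 2034-06-03.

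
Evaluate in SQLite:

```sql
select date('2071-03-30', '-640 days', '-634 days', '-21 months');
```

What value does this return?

Applying '-640 days' to 2071-03-30: counting 640 days back gives 2069-06-28.
Applying '-634 days' to 2069-06-28: counting 634 days back gives 2067-10-03.
Adding -21 months to 2067-10-03 gives 2066-01-03.

2066-01-03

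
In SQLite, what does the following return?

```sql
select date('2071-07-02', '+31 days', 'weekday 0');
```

2071-08-02

July 2071 has 31 days; 29 remain after the 2nd, so 30 days reach 2071-08-01.
Advancing 1 more day within August lands on 2071-08-02.
`weekday 0` advances to the next Sunday; 2071-08-02 is already a Sunday, so it stays at 2071-08-02.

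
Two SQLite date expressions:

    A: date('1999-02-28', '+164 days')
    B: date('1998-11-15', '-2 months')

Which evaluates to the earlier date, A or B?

A = 1999-08-11.
B = 1998-09-15.
B is earlier.

B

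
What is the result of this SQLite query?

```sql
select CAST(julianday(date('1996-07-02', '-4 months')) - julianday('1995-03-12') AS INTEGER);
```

Adding -4 months to 1996-07-02 gives 1996-03-02.
19 days remain in March 1995 after the 12th (31 − 12).
Full months from April 1995 through February 1996 contribute their day counts.
Then 2 days into March 1996.
Total: 19 + 30 + 31 + 30 + 31 + 31 + 30 + 31 + 30 + 31 + 31 + 29 + 2 = 356.

356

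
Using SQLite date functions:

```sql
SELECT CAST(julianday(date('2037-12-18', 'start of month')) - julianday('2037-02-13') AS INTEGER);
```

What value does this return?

`start of month` rewinds 2037-12-18 to 2037-12-01.
15 days remain in February 2037 after the 13th (28 − 13).
Full months from March 2037 through November 2037 contribute their day counts.
Then 1 day into December 2037.
Total: 15 + 31 + 30 + 31 + 30 + 31 + 31 + 30 + 31 + 30 + 1 = 291.

291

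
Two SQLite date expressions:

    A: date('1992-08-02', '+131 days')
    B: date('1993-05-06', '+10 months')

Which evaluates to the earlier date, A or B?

A

A = 1992-12-11.
B = 1994-03-06.
A is earlier.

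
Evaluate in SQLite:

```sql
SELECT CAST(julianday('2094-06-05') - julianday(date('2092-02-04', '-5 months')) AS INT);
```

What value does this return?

Adding -5 months to 2092-02-04 gives 2091-09-04.
26 days remain in September 2091 after the 4th (30 − 4).
Full months from October 2091 through May 2094 contribute their day counts.
Then 5 days into June 2094.
Total: 26 + 31 + 30 + 31 + 31 + 29 + 31 + 30 + 31 + 30 + 31 + 31 + 30 + 31 + 30 + 31 + 31 + 28 + 31 + 30 + 31 + 30 + 31 + 31 + 30 + 31 + 30 + 31 + 31 + 28 + 31 + 30 + 31 + 5 = 1005.

1005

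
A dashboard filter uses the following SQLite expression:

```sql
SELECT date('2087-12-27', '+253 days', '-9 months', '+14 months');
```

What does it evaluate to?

2089-02-05

Applying '+253 days' to 2087-12-27: counting 253 days forward gives 2088-09-05.
Adding -9 months to 2088-09-05 gives 2087-12-05.
Adding +14 months to 2087-12-05 gives 2089-02-05.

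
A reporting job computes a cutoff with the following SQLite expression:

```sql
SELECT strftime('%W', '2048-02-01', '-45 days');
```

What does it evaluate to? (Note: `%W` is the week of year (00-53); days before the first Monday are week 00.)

50

First apply '-45 days': 2048-02-01 → 2047-12-18.
2047-12-18 is a Wednesday. SQLite's %W counts Mondays since the year started; the result is 50.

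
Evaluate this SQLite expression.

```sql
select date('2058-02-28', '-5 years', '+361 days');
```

2054-02-24

Adding -5 years to 2058-02-28 gives 2053-02-28.
Applying '+361 days' to 2053-02-28: counting 361 days forward gives 2054-02-24.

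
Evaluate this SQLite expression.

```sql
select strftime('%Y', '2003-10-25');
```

2003

`%Y` extracts the 4-digit year: 2003.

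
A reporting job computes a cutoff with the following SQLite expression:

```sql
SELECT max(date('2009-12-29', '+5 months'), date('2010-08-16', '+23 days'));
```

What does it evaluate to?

date('2009-12-29', '+5 months') → 2010-05-29.
date('2010-08-16', '+23 days') → 2010-09-08.
Later of the two is 2010-09-08.

2010-09-08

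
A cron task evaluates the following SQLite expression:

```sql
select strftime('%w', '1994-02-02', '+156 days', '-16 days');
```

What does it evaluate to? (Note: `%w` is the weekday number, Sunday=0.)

3

First apply '+156 days', '-16 days': 1994-02-02 → 1994-06-22.
1994-06-22 is a Wednesday; with Sunday=0 that is 3.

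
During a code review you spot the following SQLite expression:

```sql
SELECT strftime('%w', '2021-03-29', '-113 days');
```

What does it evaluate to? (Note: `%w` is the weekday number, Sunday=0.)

0

First apply '-113 days': 2021-03-29 → 2020-12-06.
2020-12-06 is a Sunday; with Sunday=0 that is 0.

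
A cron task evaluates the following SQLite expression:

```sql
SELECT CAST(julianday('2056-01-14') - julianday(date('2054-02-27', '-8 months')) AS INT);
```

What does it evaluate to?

931

Adding -8 months to 2054-02-27 gives 2053-06-27.
3 days remain in June 2053 after the 27th (30 − 27).
Full months from July 2053 through December 2055 contribute their day counts.
Then 14 days into January 2056.
Total: 3 + 31 + 31 + 30 + 31 + 30 + 31 + 31 + 28 + 31 + 30 + 31 + 30 + 31 + 31 + 30 + 31 + 30 + 31 + 31 + 28 + 31 + 30 + 31 + 30 + 31 + 31 + 30 + 31 + 30 + 31 + 14 = 931.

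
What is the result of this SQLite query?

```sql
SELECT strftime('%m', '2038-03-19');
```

`%m` extracts the 2-digit month (01-12): 03.

03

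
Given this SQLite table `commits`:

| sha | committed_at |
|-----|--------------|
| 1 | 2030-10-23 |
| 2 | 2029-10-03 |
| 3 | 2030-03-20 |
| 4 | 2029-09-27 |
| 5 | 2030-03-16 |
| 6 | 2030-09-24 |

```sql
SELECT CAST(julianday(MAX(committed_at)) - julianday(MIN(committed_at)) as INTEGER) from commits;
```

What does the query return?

391

MIN = 2029-09-27, MAX = 2030-10-23.
3 days remain in September 2029 after the 27th (30 − 27).
Full months from October 2029 through September 2030 contribute their day counts.
Then 23 days into October 2030.
Total: 3 + 31 + 30 + 31 + 31 + 28 + 31 + 30 + 31 + 30 + 31 + 31 + 30 + 23 = 391.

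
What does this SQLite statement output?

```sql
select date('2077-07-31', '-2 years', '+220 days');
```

Adding -2 years to 2077-07-31 gives 2075-07-31.
Applying '+220 days' to 2075-07-31: counting 220 days forward gives 2076-03-07.

2076-03-07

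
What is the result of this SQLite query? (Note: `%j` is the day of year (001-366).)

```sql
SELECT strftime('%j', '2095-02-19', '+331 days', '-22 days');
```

First apply '+331 days', '-22 days': 2095-02-19 → 2095-12-25.
Day-of-year for 2095-12-25: days since 2095-01-01 inclusive = 359, zero-padded to 359.

359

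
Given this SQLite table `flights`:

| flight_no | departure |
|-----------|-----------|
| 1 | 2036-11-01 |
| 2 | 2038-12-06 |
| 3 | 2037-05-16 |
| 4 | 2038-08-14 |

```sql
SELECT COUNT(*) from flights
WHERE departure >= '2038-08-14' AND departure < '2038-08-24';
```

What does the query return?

1

Rows in [2038-08-14, 2038-08-24): 2038-08-14 → 1 row.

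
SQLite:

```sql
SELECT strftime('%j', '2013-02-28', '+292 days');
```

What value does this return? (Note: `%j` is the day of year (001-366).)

351

First apply '+292 days': 2013-02-28 → 2013-12-17.
Day-of-year for 2013-12-17: days since 2013-01-01 inclusive = 351, zero-padded to 351.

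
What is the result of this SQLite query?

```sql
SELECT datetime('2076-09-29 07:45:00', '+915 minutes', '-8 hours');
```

2076-09-29 15:00:00

915 minutes = 15h 15m; +915 minutes from 2076-09-29 07:45:00 is 2076-09-29 23:00:00.
-8 hours from 2076-09-29 23:00:00 is 2076-09-29 15:00:00.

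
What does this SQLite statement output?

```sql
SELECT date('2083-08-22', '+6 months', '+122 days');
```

Adding +6 months to 2083-08-22 gives 2084-02-22.
Applying '+122 days' to 2084-02-22: counting 122 days forward gives 2084-06-23.

2084-06-23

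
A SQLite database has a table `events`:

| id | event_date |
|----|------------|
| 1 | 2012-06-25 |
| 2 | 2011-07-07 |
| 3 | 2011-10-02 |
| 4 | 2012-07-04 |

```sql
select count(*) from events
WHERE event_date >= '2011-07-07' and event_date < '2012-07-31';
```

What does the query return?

4

Rows in [2011-07-07, 2012-07-31): 2012-06-25, 2011-07-07, 2011-10-02, 2012-07-04 → 4 rows.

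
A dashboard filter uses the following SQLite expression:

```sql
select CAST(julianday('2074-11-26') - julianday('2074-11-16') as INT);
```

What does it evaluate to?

Both dates are in November 2074: 26 − 16 = 10.

10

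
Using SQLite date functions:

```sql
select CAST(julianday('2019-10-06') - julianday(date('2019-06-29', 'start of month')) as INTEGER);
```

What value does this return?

`start of month` rewinds 2019-06-29 to 2019-06-01.
29 days remain in June 2019 after the 1st (30 − 1).
July 2019: 31 days.
August 2019: 31 days.
September 2019: 30 days.
Then 6 days into October 2019.
Total: 29 + 31 + 31 + 30 + 6 = 127.

127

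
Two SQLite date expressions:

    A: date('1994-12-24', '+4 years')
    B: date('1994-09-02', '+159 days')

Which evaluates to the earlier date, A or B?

B

A = 1998-12-24.
B = 1995-02-08.
B is earlier.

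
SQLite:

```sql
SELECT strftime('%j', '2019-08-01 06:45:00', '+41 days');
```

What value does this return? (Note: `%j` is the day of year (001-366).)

254

First apply '+41 days': 2019-08-01 06:45:00 → 2019-09-11 06:45:00.
Day-of-year for 2019-09-11: days since 2019-01-01 inclusive = 254, zero-padded to 254.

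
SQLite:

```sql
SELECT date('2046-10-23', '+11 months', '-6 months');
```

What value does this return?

2047-03-23

Adding +11 months to 2046-10-23 gives 2047-09-23.
Adding -6 months to 2047-09-23 gives 2047-03-23.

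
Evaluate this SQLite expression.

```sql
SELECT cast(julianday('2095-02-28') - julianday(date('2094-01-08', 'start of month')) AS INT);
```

`start of month` rewinds 2094-01-08 to 2094-01-01.
30 days remain in January 2094 after the 1st (31 − 1).
Full months from February 2094 through January 2095 contribute their day counts.
Then 28 days into February 2095.
Total: 30 + 28 + 31 + 30 + 31 + 30 + 31 + 31 + 30 + 31 + 30 + 31 + 31 + 28 = 423.

423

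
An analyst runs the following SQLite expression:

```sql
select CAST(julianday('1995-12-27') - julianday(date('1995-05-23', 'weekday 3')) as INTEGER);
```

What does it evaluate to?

`weekday 3` advances to the next Wednesday; 1995-05-23 is a Tuesday, so it moves forward to 1995-05-24.
7 days remain in May 1995 after the 24th (31 − 24).
Full months from June 1995 through November 1995 contribute their day counts.
Then 27 days into December 1995.
Total: 7 + 30 + 31 + 31 + 30 + 31 + 30 + 27 = 217.

217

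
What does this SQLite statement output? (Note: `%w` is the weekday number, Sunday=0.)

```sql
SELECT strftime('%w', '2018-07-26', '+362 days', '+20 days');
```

First apply '+362 days', '+20 days': 2018-07-26 → 2019-08-12.
2019-08-12 is a Monday; with Sunday=0 that is 1.

1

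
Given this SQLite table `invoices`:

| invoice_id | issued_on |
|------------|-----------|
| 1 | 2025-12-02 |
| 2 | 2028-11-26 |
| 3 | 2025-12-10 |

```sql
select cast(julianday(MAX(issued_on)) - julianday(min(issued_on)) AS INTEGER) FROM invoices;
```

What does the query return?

MIN = 2025-12-02, MAX = 2028-11-26.
29 days remain in December 2025 after the 2nd (31 − 2).
Full months from January 2026 through October 2028 contribute their day counts.
Then 26 days into November 2028.
Total: 29 + 31 + 28 + 31 + 30 + 31 + 30 + 31 + 31 + 30 + 31 + 30 + 31 + 31 + 28 + 31 + 30 + 31 + 30 + 31 + 31 + 30 + 31 + 30 + 31 + 31 + 29 + 31 + 30 + 31 + 30 + 31 + 31 + 30 + 31 + 26 = 1090.

1090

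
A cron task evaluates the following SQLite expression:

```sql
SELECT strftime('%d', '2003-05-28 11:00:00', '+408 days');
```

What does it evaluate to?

First apply '+408 days': 2003-05-28 11:00:00 → 2004-07-09 11:00:00.
`%d` extracts the 2-digit day of month: 09.

09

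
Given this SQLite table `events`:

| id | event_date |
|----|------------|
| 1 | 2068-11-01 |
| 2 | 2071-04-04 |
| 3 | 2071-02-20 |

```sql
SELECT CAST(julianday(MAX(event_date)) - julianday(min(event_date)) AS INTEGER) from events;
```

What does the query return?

884

MIN = 2068-11-01, MAX = 2071-04-04.
29 days remain in November 2068 after the 1st (30 − 1).
Full months from December 2068 through March 2071 contribute their day counts.
Then 4 days into April 2071.
Total: 29 + 31 + 31 + 28 + 31 + 30 + 31 + 30 + 31 + 31 + 30 + 31 + 30 + 31 + 31 + 28 + 31 + 30 + 31 + 30 + 31 + 31 + 30 + 31 + 30 + 31 + 31 + 28 + 31 + 4 = 884.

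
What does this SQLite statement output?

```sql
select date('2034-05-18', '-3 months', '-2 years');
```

2032-02-18

Adding -3 months to 2034-05-18 gives 2034-02-18.
Adding -2 years to 2034-02-18 gives 2032-02-18.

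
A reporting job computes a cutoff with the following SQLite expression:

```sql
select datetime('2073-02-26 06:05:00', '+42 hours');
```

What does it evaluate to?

2073-02-28 00:05:00

+42 hours from 2073-02-26 06:05:00 is 2073-02-28 00:05:00 (crosses midnight).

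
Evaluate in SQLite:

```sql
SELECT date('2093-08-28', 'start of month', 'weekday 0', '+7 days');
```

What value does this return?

2093-08-09

`start of month` rewinds 2093-08-28 to 2093-08-01.
`weekday 0` advances to the next Sunday; 2093-08-01 is a Saturday, so it moves forward to 2093-08-02.
Advancing 7 more days within August lands on 2093-08-09.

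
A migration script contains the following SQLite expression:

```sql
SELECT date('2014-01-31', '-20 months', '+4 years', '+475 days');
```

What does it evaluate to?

2017-09-18

Adding -20 months to 2014-01-31 gives 2012-05-31.
Adding +4 years to 2012-05-31 gives 2016-05-31.
Applying '+475 days' to 2016-05-31: counting 475 days forward gives 2017-09-18.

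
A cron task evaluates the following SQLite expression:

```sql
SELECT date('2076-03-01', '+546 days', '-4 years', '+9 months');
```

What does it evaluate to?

2074-05-29

Applying '+546 days' to 2076-03-01: counting 546 days forward gives 2077-08-29.
Adding -4 years to 2077-08-29 gives 2073-08-29.
Adding +9 months to 2073-08-29 gives 2074-05-29.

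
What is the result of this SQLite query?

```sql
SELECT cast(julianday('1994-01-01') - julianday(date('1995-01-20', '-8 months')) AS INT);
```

-139

Adding -8 months to 1995-01-20 gives 1994-05-20.
30 days remain in January 1994 after the 1st (31 − 1).
February 1994: 28 days.
March 1994: 31 days.
April 1994: 30 days.
Then 20 days into May 1994.
Total: 30 + 28 + 31 + 30 + 20 = 139.
The subtraction is earlier − later, so the result is −139 → -139.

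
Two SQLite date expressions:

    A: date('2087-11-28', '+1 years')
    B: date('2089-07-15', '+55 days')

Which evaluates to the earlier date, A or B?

A

A = 2088-11-28.
B = 2089-09-08.
A is earlier.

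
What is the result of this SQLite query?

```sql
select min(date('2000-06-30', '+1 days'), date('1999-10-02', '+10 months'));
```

date('2000-06-30', '+1 days') → 2000-07-01.
date('1999-10-02', '+10 months') → 2000-08-02.
Earlier of the two is 2000-07-01.

2000-07-01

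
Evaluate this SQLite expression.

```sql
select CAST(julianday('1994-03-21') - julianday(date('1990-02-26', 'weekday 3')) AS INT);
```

1482

`weekday 3` advances to the next Wednesday; 1990-02-26 is a Monday, so it moves forward to 1990-02-28.
0 days remain in February 1990 after the 28th (28 − 28).
Full months from March 1990 through February 1994 contribute their day counts.
Then 21 days into March 1994.
Total: 0 + 31 + 30 + 31 + 30 + 31 + 31 + 30 + 31 + 30 + 31 + 31 + 28 + 31 + 30 + 31 + 30 + 31 + 31 + 30 + 31 + 30 + 31 + 31 + 29 + 31 + 30 + 31 + 30 + 31 + 31 + 30 + 31 + 30 + 31 + 31 + 28 + 31 + 30 + 31 + 30 + 31 + 31 + 30 + 31 + 30 + 31 + 31 + 28 + 21 = 1482.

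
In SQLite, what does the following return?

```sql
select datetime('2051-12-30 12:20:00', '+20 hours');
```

+20 hours from 2051-12-30 12:20:00 is 2051-12-31 08:20:00 (crosses midnight).

2051-12-31 08:20:00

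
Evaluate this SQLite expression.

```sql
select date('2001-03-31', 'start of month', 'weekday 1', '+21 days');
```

`start of month` rewinds 2001-03-31 to 2001-03-01.
`weekday 1` advances to the next Monday; 2001-03-01 is a Thursday, so it moves forward to 2001-03-05.
Advancing 21 more days within March lands on 2001-03-26.

2001-03-26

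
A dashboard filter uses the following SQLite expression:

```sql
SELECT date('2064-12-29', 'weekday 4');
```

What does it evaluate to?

`weekday 4` advances to the next Thursday; 2064-12-29 is a Monday, so it moves forward to 2065-01-01.

2065-01-01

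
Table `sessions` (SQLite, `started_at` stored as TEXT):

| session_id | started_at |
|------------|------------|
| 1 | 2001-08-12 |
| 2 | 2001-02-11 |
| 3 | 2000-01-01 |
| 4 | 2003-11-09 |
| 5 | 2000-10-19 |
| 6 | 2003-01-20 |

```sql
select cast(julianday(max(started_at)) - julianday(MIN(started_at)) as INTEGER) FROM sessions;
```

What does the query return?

1408

MIN = 2000-01-01, MAX = 2003-11-09.
30 days remain in January 2000 after the 1st (31 − 1).
Full months from February 2000 through October 2003 contribute their day counts.
Then 9 days into November 2003.
Total: 30 + 29 + 31 + 30 + 31 + 30 + 31 + 31 + 30 + 31 + 30 + 31 + 31 + 28 + 31 + 30 + 31 + 30 + 31 + 31 + 30 + 31 + 30 + 31 + 31 + 28 + 31 + 30 + 31 + 30 + 31 + 31 + 30 + 31 + 30 + 31 + 31 + 28 + 31 + 30 + 31 + 30 + 31 + 31 + 30 + 31 + 9 = 1408.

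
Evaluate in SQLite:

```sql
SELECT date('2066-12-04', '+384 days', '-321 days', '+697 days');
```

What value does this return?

Applying '+384 days' to 2066-12-04: counting 384 days forward gives 2067-12-23.
Applying '-321 days' to 2067-12-23: counting 321 days back gives 2067-02-05.
Applying '+697 days' to 2067-02-05: counting 697 days forward gives 2069-01-02.

2069-01-02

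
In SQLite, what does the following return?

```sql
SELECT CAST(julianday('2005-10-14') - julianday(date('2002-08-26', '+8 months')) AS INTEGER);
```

Adding +8 months to 2002-08-26 gives 2003-04-26.
4 days remain in April 2003 after the 26th (30 − 26).
Full months from May 2003 through September 2005 contribute their day counts.
Then 14 days into October 2005.
Total: 4 + 31 + 30 + 31 + 31 + 30 + 31 + 30 + 31 + 31 + 29 + 31 + 30 + 31 + 30 + 31 + 31 + 30 + 31 + 30 + 31 + 31 + 28 + 31 + 30 + 31 + 30 + 31 + 31 + 30 + 14 = 902.

902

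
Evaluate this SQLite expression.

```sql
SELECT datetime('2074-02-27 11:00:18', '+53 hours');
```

+53 hours from 2074-02-27 11:00:18 is 2074-03-01 16:00:18 (crosses midnight).

2074-03-01 16:00:18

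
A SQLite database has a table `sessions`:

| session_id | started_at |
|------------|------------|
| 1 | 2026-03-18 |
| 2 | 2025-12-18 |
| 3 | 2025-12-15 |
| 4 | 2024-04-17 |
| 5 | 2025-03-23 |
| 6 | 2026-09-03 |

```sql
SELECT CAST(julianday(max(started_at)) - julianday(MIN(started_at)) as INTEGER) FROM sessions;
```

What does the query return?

MIN = 2024-04-17, MAX = 2026-09-03.
13 days remain in April 2024 after the 17th (30 − 17).
Full months from May 2024 through August 2026 contribute their day counts.
Then 3 days into September 2026.
Total: 13 + 31 + 30 + 31 + 31 + 30 + 31 + 30 + 31 + 31 + 28 + 31 + 30 + 31 + 30 + 31 + 31 + 30 + 31 + 30 + 31 + 31 + 28 + 31 + 30 + 31 + 30 + 31 + 31 + 3 = 869.

869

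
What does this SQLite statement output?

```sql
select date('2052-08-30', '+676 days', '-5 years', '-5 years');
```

Applying '+676 days' to 2052-08-30: counting 676 days forward gives 2054-07-07.
Adding -5 years to 2054-07-07 gives 2049-07-07.
Adding -5 years to 2049-07-07 gives 2044-07-07.

2044-07-07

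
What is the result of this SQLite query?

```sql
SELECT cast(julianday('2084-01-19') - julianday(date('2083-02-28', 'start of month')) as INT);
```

352

`start of month` rewinds 2083-02-28 to 2083-02-01.
27 days remain in February 2083 after the 1st (28 − 1).
Full months from March 2083 through December 2083 contribute their day counts.
Then 19 days into January 2084.
Total: 27 + 31 + 30 + 31 + 30 + 31 + 31 + 30 + 31 + 30 + 31 + 19 = 352.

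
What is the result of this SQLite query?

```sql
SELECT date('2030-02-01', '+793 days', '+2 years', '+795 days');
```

2036-06-07

Applying '+793 days' to 2030-02-01: counting 793 days forward gives 2032-04-04.
Adding +2 years to 2032-04-04 gives 2034-04-04.
Applying '+795 days' to 2034-04-04: counting 795 days forward gives 2036-06-07.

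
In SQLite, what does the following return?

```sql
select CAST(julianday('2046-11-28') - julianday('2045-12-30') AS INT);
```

1 day remains in December 2045 after the 30th (31 − 30).
Full months from January 2046 through October 2046 contribute their day counts.
Then 28 days into November 2046.
Total: 1 + 31 + 28 + 31 + 30 + 31 + 30 + 31 + 31 + 30 + 31 + 28 = 333.

333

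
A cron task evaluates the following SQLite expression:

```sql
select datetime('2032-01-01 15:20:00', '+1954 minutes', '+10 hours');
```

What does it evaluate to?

1954 minutes = 32h 34m; +1954 minutes from 2032-01-01 15:20:00 is 2032-01-02 23:54:00 (crosses midnight).
+10 hours from 2032-01-02 23:54:00 is 2032-01-03 09:54:00 (crosses midnight).

2032-01-03 09:54:00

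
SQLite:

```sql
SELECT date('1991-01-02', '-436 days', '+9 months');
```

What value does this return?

1990-07-23

Applying '-436 days' to 1991-01-02: counting 436 days back gives 1989-10-23.
Adding +9 months to 1989-10-23 gives 1990-07-23.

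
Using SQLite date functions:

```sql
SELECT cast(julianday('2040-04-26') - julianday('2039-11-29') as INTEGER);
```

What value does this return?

1 day remains in November 2039 after the 29th (30 − 29).
December 2039: 31 days.
January 2040: 31 days.
February 2040: 29 days (leap year).
March 2040: 31 days.
Then 26 days into April 2040.
Total: 1 + 31 + 31 + 29 + 31 + 26 = 149.

149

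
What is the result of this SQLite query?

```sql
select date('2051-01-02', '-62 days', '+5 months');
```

Applying '-62 days' to 2051-01-02: counting 62 days back gives 2050-11-01.
Adding +5 months to 2050-11-01 gives 2051-04-01.

2051-04-01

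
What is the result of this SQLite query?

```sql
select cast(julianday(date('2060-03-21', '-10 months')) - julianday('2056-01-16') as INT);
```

Adding -10 months to 2060-03-21 gives 2059-05-21.
15 days remain in January 2056 after the 16th (31 − 16).
Full months from February 2056 through April 2059 contribute their day counts.
Then 21 days into May 2059.
Total: 15 + 29 + 31 + 30 + 31 + 30 + 31 + 31 + 30 + 31 + 30 + 31 + 31 + 28 + 31 + 30 + 31 + 30 + 31 + 31 + 30 + 31 + 30 + 31 + 31 + 28 + 31 + 30 + 31 + 30 + 31 + 31 + 30 + 31 + 30 + 31 + 31 + 28 + 31 + 30 + 21 = 1221.

1221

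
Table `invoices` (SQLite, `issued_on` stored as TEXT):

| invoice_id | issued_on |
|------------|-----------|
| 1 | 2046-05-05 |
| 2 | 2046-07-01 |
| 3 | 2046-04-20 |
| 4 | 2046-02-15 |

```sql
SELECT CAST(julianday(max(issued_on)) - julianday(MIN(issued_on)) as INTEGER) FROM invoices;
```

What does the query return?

136

MIN = 2046-02-15, MAX = 2046-07-01.
13 days remain in February 2046 after the 15th (28 − 15).
March 2046: 31 days.
April 2046: 30 days.
May 2046: 31 days.
June 2046: 30 days.
Then 1 day into July 2046.
Total: 13 + 31 + 30 + 31 + 30 + 1 = 136.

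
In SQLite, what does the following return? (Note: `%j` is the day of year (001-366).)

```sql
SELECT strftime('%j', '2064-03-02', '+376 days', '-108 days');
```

330

First apply '+376 days', '-108 days': 2064-03-02 → 2064-11-25.
Day-of-year for 2064-11-25: days since 2064-01-01 inclusive = 330, zero-padded to 330.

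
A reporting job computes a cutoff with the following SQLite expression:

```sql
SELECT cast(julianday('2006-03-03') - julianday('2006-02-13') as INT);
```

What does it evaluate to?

18

15 days remain in February 2006 after the 13th (28 − 13).
Then 3 days into March 2006.
Total: 15 + 3 = 18.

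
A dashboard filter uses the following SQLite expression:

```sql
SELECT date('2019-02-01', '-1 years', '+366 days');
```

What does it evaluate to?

Adding -1 year to 2019-02-01 gives 2018-02-01.
Applying '+366 days' to 2018-02-01: counting 366 days forward gives 2019-02-02.

2019-02-02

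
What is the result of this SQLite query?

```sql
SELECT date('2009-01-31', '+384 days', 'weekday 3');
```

2010-02-24

Applying '+384 days' to 2009-01-31: counting 384 days forward gives 2010-02-19.
`weekday 3` advances to the next Wednesday; 2010-02-19 is a Friday, so it moves forward to 2010-02-24.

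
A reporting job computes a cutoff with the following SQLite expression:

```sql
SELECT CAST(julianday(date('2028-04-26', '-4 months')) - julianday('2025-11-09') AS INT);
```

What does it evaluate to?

777

Adding -4 months to 2028-04-26 gives 2027-12-26.
21 days remain in November 2025 after the 9th (30 − 9).
Full months from December 2025 through November 2027 contribute their day counts.
Then 26 days into December 2027.
Total: 21 + 31 + 31 + 28 + 31 + 30 + 31 + 30 + 31 + 31 + 30 + 31 + 30 + 31 + 31 + 28 + 31 + 30 + 31 + 30 + 31 + 31 + 30 + 31 + 30 + 26 = 777.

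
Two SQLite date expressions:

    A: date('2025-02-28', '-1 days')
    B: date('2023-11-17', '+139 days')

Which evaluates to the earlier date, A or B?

B

A = 2025-02-27.
B = 2024-04-04.
B is earlier.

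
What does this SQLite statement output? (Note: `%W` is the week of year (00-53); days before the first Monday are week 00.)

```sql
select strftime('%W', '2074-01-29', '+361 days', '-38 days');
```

51

First apply '+361 days', '-38 days': 2074-01-29 → 2074-12-18.
2074-12-18 is a Tuesday. SQLite's %W counts Mondays since the year started; the result is 51.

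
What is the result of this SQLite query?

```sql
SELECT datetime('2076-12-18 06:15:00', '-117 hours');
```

2076-12-13 09:15:00

-117 hours from 2076-12-18 06:15:00 is 2076-12-13 09:15:00 (crosses midnight).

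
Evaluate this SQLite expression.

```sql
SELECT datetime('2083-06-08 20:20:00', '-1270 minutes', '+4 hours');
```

1270 minutes = 21h 10m; -1270 minutes from 2083-06-08 20:20:00 is 2083-06-07 23:10:00 (crosses midnight).
+4 hours from 2083-06-07 23:10:00 is 2083-06-08 03:10:00 (crosses midnight).

2083-06-08 03:10:00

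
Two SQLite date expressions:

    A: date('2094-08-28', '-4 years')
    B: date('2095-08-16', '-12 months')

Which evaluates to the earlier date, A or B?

A = 2090-08-28.
B = 2094-08-16.
A is earlier.

A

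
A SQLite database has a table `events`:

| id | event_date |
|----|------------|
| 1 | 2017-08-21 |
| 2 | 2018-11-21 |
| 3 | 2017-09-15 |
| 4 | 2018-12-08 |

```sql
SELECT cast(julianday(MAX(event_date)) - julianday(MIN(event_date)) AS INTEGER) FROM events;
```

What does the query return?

MIN = 2017-08-21, MAX = 2018-12-08.
10 days remain in August 2017 after the 21st (31 − 21).
Full months from September 2017 through November 2018 contribute their day counts.
Then 8 days into December 2018.
Total: 10 + 30 + 31 + 30 + 31 + 31 + 28 + 31 + 30 + 31 + 30 + 31 + 31 + 30 + 31 + 30 + 8 = 474.

474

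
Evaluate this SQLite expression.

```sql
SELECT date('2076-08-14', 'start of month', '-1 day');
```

2076-07-31

`start of month` rewinds 2076-08-14 to 2076-08-01.
Going back 1 day from 2076-08-01 reaches 2076-07-31 (last day of July, 31 days).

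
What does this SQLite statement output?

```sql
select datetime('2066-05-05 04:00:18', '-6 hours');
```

2066-05-04 22:00:18

-6 hours from 2066-05-05 04:00:18 is 2066-05-04 22:00:18 (crosses midnight).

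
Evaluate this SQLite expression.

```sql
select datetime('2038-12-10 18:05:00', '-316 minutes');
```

316 minutes = 5h 16m; -316 minutes from 2038-12-10 18:05:00 is 2038-12-10 12:49:00.

2038-12-10 12:49:00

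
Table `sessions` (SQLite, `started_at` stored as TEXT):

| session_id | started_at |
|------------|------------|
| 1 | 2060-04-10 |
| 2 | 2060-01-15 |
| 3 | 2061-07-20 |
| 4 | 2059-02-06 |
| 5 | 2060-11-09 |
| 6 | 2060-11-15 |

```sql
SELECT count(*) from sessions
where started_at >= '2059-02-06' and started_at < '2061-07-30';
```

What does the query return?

6

Rows in [2059-02-06, 2061-07-30): 2060-04-10, 2060-01-15, 2061-07-20, 2059-02-06, 2060-11-09, 2060-11-15 → 6 rows.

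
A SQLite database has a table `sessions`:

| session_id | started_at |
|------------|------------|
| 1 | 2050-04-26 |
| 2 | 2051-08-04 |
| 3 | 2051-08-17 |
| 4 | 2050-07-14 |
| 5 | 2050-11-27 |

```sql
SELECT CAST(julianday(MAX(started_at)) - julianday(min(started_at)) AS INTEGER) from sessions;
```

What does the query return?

MIN = 2050-04-26, MAX = 2051-08-17.
4 days remain in April 2050 after the 26th (30 − 26).
Full months from May 2050 through July 2051 contribute their day counts.
Then 17 days into August 2051.
Total: 4 + 31 + 30 + 31 + 31 + 30 + 31 + 30 + 31 + 31 + 28 + 31 + 30 + 31 + 30 + 31 + 17 = 478.

478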